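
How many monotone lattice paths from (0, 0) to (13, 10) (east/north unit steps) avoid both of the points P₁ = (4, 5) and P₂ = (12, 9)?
Number of paths = 428694

Inclusion–exclusion. Total paths: C(23, 13) = 1144066. Through P₁: C(9, 4)·C(14, 9) = 252252. Through P₂: C(21, 12)·C(2, 1) = 587860. Since P₁ is strictly southwest of P₂, a monotone path through both must visit P₁ then P₂; paths through both = C(9, 4)·C(12, 8)·C(2, 1) = 124740. Avoid both = 1144066 − 252252 − 587860 + 124740 = 428694.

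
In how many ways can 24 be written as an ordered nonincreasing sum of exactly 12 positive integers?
p(24, 12 parts) = 77

Partitions of n into exactly k parts are in bijection with partitions of n − k into at most k parts (subtract 1 from each part). So p(24, exactly 12) = p(12, parts ≤ 12). Computing via the recurrence p(m, j) = p(m, j−1) + p(m−j, j) gives 77.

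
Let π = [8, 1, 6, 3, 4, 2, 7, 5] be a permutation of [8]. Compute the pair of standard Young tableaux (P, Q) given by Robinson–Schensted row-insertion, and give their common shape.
P = [1, 2, 4, 5] / [3, 7] / [6] / [8];  Q = [1, 3, 5, 7] / [2, 8] / [4] / [6];  common shape = (4, 2, 1, 1)

Row-insert the values π_1, π_2, … into P one at a time, bumping the leftmost entry strictly greater than the inserted value down to the next row. The recording tableau Q records, in position (i, j), the step at which that cell was added to P.
  Insert 8 (step 1): P = [8];  Q = [1]
  Insert 1 (step 2): P = [1] / [8];  Q = [1] / [2]
  Insert 6 (step 3): P = [1, 6] / [8];  Q = [1, 3] / [2]
  Insert 3 (step 4): P = [1, 3] / [6] / [8];  Q = [1, 3] / [2] / [4]
  Insert 4 (step 5): P = [1, 3, 4] / [6] / [8];  Q = [1, 3, 5] / [2] / [4]
  Insert 2 (step 6): P = [1, 2, 4] / [3] / [6] / [8];  Q = [1, 3, 5] / [2] / [4] / [6]
  Insert 7 (step 7): P = [1, 2, 4, 7] / [3] / [6] / [8];  Q = [1, 3, 5, 7] / [2] / [4] / [6]
  Insert 5 (step 8): P = [1, 2, 4, 5] / [3, 7] / [6] / [8];  Q = [1, 3, 5, 7] / [2, 8] / [4] / [6]
Final shape: (4, 2, 1, 1).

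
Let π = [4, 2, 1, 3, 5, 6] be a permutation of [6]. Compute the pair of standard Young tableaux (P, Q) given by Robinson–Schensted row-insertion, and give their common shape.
P = [1, 3, 5, 6] / [2] / [4];  Q = [1, 4, 5, 6] / [2] / [3];  common shape = (4, 1, 1)

Row-insert the values π_1, π_2, … into P one at a time, bumping the leftmost entry strictly greater than the inserted value down to the next row. The recording tableau Q records, in position (i, j), the step at which that cell was added to P.
  Insert 4 (step 1): P = [4];  Q = [1]
  Insert 2 (step 2): P = [2] / [4];  Q = [1] / [2]
  Insert 1 (step 3): P = [1] / [2] / [4];  Q = [1] / [2] / [3]
  Insert 3 (step 4): P = [1, 3] / [2] / [4];  Q = [1, 4] / [2] / [3]
  Insert 5 (step 5): P = [1, 3, 5] / [2] / [4];  Q = [1, 4, 5] / [2] / [3]
  Insert 6 (step 6): P = [1, 3, 5, 6] / [2] / [4];  Q = [1, 4, 5, 6] / [2] / [3]
Final shape: (4, 1, 1).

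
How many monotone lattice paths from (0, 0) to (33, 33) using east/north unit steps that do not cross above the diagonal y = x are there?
C_33 = 212336130412243110

These NE paths below the diagonal are counted by the Catalan number C_n = (1/(n + 1)) · C(2n, n). For n = 33: C_33 = (1/34) · C(66, 33) = 7219428434016265740/34 = 212336130412243110.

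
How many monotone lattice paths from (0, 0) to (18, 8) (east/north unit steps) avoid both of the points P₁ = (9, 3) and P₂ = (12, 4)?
Number of paths = 924435

Inclusion–exclusion. Total paths: C(26, 18) = 1562275. Through P₁: C(12, 9)·C(14, 9) = 440440. Through P₂: C(16, 12)·C(10, 6) = 382200. Since P₁ is strictly southwest of P₂, a monotone path through both must visit P₁ then P₂; paths through both = C(12, 9)·C(4, 3)·C(10, 6) = 184800. Avoid both = 1562275 − 440440 − 382200 + 184800 = 924435.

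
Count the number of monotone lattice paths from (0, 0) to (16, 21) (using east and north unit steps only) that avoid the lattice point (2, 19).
Number of paths = 12875749470

Total paths from (0, 0) to (16, 21): C(37, 16) = 12875774670. Paths through (2, 19): (paths (0, 0) → (2, 19)) × (paths (2, 19) → (16, 21)) = C(21, 2) · C(16, 14) = 210 · 120 = 25200. Avoidance count = 12875774670 − 25200 = 12875749470.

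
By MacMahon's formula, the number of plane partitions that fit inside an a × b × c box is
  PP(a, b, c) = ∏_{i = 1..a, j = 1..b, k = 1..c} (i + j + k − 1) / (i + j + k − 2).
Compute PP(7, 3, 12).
PP(7, 3, 12) = 1577078895600

Evaluate the triple product over i = 1..7, j = 1..3, k = 1..12. The factors are (2/1) · (3/2) · (4/3) · (5/4) · (6/5) · (7/6) · (8/7) · (9/8) · … (252 factors total). The numerators and denominators telescope so the product is an integer; carrying out the multiplication exactly gives PP(7, 3, 12) = 1577078895600.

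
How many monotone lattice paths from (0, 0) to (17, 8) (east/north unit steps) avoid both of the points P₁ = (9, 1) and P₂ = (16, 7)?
Number of paths = 561231

Inclusion–exclusion. Total paths: C(25, 17) = 1081575. Through P₁: C(10, 9)·C(15, 8) = 64350. Through P₂: C(23, 16)·C(2, 1) = 490314. Since P₁ is strictly southwest of P₂, a monotone path through both must visit P₁ then P₂; paths through both = C(10, 9)·C(13, 7)·C(2, 1) = 34320. Avoid both = 1081575 − 64350 − 490314 + 34320 = 561231.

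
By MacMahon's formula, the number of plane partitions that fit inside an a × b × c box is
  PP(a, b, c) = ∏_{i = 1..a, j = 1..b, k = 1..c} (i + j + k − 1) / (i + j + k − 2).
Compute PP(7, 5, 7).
PP(7, 5, 7) = 13710834632352

Evaluate the triple product over i = 1..7, j = 1..5, k = 1..7. The factors are (2/1) · (3/2) · (4/3) · (5/4) · (6/5) · (7/6) · (8/7) · (3/2) · … (245 factors total). The numerators and denominators telescope so the product is an integer; carrying out the multiplication exactly gives PP(7, 5, 7) = 13710834632352.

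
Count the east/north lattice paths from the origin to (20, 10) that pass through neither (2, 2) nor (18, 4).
Number of paths = 20492249

Inclusion–exclusion. Total paths: C(30, 20) = 30045015. Through P₁: C(4, 2)·C(26, 18) = 9373650. Through P₂: C(22, 18)·C(8, 2) = 204820. Since P₁ is strictly southwest of P₂, a monotone path through both must visit P₁ then P₂; paths through both = C(4, 2)·C(18, 16)·C(8, 2) = 25704. Avoid both = 30045015 − 9373650 − 204820 + 25704 = 20492249.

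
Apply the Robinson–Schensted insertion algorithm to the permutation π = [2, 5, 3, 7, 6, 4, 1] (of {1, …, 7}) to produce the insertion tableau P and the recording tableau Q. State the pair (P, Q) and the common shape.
P = [1, 3, 4] / [2, 6] / [5] / [7];  Q = [1, 2, 4] / [3, 5] / [6] / [7];  common shape = (3, 2, 1, 1)

Row-insert the values π_1, π_2, … into P one at a time, bumping the leftmost entry strictly greater than the inserted value down to the next row. The recording tableau Q records, in position (i, j), the step at which that cell was added to P.
  Insert 2 (step 1): P = [2];  Q = [1]
  Insert 5 (step 2): P = [2, 5];  Q = [1, 2]
  Insert 3 (step 3): P = [2, 3] / [5];  Q = [1, 2] / [3]
  Insert 7 (step 4): P = [2, 3, 7] / [5];  Q = [1, 2, 4] / [3]
  Insert 6 (step 5): P = [2, 3, 6] / [5, 7];  Q = [1, 2, 4] / [3, 5]
  Insert 4 (step 6): P = [2, 3, 4] / [5, 6] / [7];  Q = [1, 2, 4] / [3, 5] / [6]
  Insert 1 (step 7): P = [1, 3, 4] / [2, 6] / [5] / [7];  Q = [1, 2, 4] / [3, 5] / [6] / [7]
Final shape: (3, 2, 1, 1).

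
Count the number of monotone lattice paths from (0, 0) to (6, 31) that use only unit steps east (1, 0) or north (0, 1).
Number of paths = 2324784

A monotone lattice path from (0, 0) to (6, 31) consists of 6 east steps and 31 north steps in some order, so it is determined by which 6 of the 37 steps are east. The count is C(37, 6) = 2324784.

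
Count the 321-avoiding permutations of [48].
C_48 = 131327898242169365477991900

These 321-avoiding permutations are counted by the Catalan number C_n = (1/(n + 1)) · C(2n, n). For n = 48: C_48 = (1/49) · C(96, 48) = 6435067013866298908421603100/49 = 131327898242169365477991900.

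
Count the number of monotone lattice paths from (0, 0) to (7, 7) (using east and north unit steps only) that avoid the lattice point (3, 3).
Number of paths = 2032

Total paths from (0, 0) to (7, 7): C(14, 7) = 3432. Paths through (3, 3): (paths (0, 0) → (3, 3)) × (paths (3, 3) → (7, 7)) = C(6, 3) · C(8, 4) = 20 · 70 = 1400. Avoidance count = 3432 − 1400 = 2032.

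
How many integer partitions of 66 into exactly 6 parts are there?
p(66, 6 parts) = 19858

Partitions of n into exactly k parts are in bijection with partitions of n − k into at most k parts (subtract 1 from each part). So p(66, exactly 6) = p(60, parts ≤ 6). Computing via the recurrence p(m, j) = p(m, j−1) + p(m−j, j) gives 19858.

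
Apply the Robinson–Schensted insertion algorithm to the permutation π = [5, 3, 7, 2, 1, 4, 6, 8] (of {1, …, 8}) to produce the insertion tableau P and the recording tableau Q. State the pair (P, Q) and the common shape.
P = [1, 4, 6, 8] / [2, 7] / [3] / [5];  Q = [1, 3, 7, 8] / [2, 6] / [4] / [5];  common shape = (4, 2, 1, 1)

Row-insert the values π_1, π_2, … into P one at a time, bumping the leftmost entry strictly greater than the inserted value down to the next row. The recording tableau Q records, in position (i, j), the step at which that cell was added to P.
  Insert 5 (step 1): P = [5];  Q = [1]
  Insert 3 (step 2): P = [3] / [5];  Q = [1] / [2]
  Insert 7 (step 3): P = [3, 7] / [5];  Q = [1, 3] / [2]
  Insert 2 (step 4): P = [2, 7] / [3] / [5];  Q = [1, 3] / [2] / [4]
  Insert 1 (step 5): P = [1, 7] / [2] / [3] / [5];  Q = [1, 3] / [2] / [4] / [5]
  Insert 4 (step 6): P = [1, 4] / [2, 7] / [3] / [5];  Q = [1, 3] / [2, 6] / [4] / [5]
  Insert 6 (step 7): P = [1, 4, 6] / [2, 7] / [3] / [5];  Q = [1, 3, 7] / [2, 6] / [4] / [5]
  Insert 8 (step 8): P = [1, 4, 6, 8] / [2, 7] / [3] / [5];  Q = [1, 3, 7, 8] / [2, 6] / [4] / [5]
Final shape: (4, 2, 1, 1).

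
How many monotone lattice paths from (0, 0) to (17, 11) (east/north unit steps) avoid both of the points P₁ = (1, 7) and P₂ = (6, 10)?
Number of paths = 21344700

Inclusion–exclusion. Total paths: C(28, 17) = 21474180. Through P₁: C(8, 1)·C(20, 16) = 38760. Through P₂: C(16, 6)·C(12, 11) = 96096. Since P₁ is strictly southwest of P₂, a monotone path through both must visit P₁ then P₂; paths through both = C(8, 1)·C(8, 5)·C(12, 11) = 5376. Avoid both = 21474180 − 38760 − 96096 + 5376 = 21344700.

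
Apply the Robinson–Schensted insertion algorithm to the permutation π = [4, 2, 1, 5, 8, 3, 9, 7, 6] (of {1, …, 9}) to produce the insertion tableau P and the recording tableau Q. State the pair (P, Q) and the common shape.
P = [1, 3, 6, 9] / [2, 5, 7] / [4, 8];  Q = [1, 4, 5, 7] / [2, 6, 8] / [3, 9];  common shape = (4, 3, 2)

Row-insert the values π_1, π_2, … into P one at a time, bumping the leftmost entry strictly greater than the inserted value down to the next row. The recording tableau Q records, in position (i, j), the step at which that cell was added to P.
  Insert 4 (step 1): P = [4];  Q = [1]
  Insert 2 (step 2): P = [2] / [4];  Q = [1] / [2]
  Insert 1 (step 3): P = [1] / [2] / [4];  Q = [1] / [2] / [3]
  Insert 5 (step 4): P = [1, 5] / [2] / [4];  Q = [1, 4] / [2] / [3]
  Insert 8 (step 5): P = [1, 5, 8] / [2] / [4];  Q = [1, 4, 5] / [2] / [3]
  Insert 3 (step 6): P = [1, 3, 8] / [2, 5] / [4];  Q = [1, 4, 5] / [2, 6] / [3]
  Insert 9 (step 7): P = [1, 3, 8, 9] / [2, 5] / [4];  Q = [1, 4, 5, 7] / [2, 6] / [3]
  Insert 7 (step 8): P = [1, 3, 7, 9] / [2, 5, 8] / [4];  Q = [1, 4, 5, 7] / [2, 6, 8] / [3]
  Insert 6 (step 9): P = [1, 3, 6, 9] / [2, 5, 7] / [4, 8];  Q = [1, 4, 5, 7] / [2, 6, 8] / [3, 9]
Final shape: (4, 3, 2).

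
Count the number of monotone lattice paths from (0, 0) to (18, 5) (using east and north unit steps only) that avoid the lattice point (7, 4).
Number of paths = 29689

Total paths from (0, 0) to (18, 5): C(23, 18) = 33649. Paths through (7, 4): (paths (0, 0) → (7, 4)) × (paths (7, 4) → (18, 5)) = C(11, 7) · C(12, 11) = 330 · 12 = 3960. Avoidance count = 33649 − 3960 = 29689.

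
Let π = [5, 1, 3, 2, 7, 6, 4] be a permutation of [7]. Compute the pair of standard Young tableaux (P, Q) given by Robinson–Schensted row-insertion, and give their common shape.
P = [1, 2, 4] / [3, 6] / [5, 7];  Q = [1, 3, 5] / [2, 6] / [4, 7];  common shape = (3, 2, 2)

Row-insert the values π_1, π_2, … into P one at a time, bumping the leftmost entry strictly greater than the inserted value down to the next row. The recording tableau Q records, in position (i, j), the step at which that cell was added to P.
  Insert 5 (step 1): P = [5];  Q = [1]
  Insert 1 (step 2): P = [1] / [5];  Q = [1] / [2]
  Insert 3 (step 3): P = [1, 3] / [5];  Q = [1, 3] / [2]
  Insert 2 (step 4): P = [1, 2] / [3] / [5];  Q = [1, 3] / [2] / [4]
  Insert 7 (step 5): P = [1, 2, 7] / [3] / [5];  Q = [1, 3, 5] / [2] / [4]
  Insert 6 (step 6): P = [1, 2, 6] / [3, 7] / [5];  Q = [1, 3, 5] / [2, 6] / [4]
  Insert 4 (step 7): P = [1, 2, 4] / [3, 6] / [5, 7];  Q = [1, 3, 5] / [2, 6] / [4, 7]
Final shape: (3, 2, 2).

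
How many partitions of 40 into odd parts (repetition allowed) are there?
p_odd(40) = 1113

Enumerate partitions using only odd parts via the recurrence o(n, m) = o(n, m−2) + o(n−m, m) over odd m, starting from the largest odd part ≤ n. This gives p_odd(40) = 1113. (Euler's theorem: equals the count of distinct-part partitions.)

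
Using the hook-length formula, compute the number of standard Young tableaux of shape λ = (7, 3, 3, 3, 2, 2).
# SYT of shape (7, 3, 3, 3, 2, 2) = 52907400

Hook-length formula: f^λ = n! / Π hook(c), product over all cells c of the Young diagram. For λ = (7, 3, 3, 3, 2, 2), n = 20 boxes. Hook lengths by row (left-to-right, top-to-bottom): [12, 11, 8, 4, 3, 2, 1]; [7, 6, 3]; [6, 5, 2]; [5, 4, 1]; [3, 2]; [2, 1]. Product of hooks = 45984153600. So f^λ = 20! / 45984153600 = 2432902008176640000 / 45984153600 = 52907400.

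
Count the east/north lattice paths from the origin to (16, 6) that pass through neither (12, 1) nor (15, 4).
Number of paths = 62127

Inclusion–exclusion. Total paths: C(22, 16) = 74613. Through P₁: C(13, 12)·C(9, 4) = 1638. Through P₂: C(19, 15)·C(3, 1) = 11628. Since P₁ is strictly southwest of P₂, a monotone path through both must visit P₁ then P₂; paths through both = C(13, 12)·C(6, 3)·C(3, 1) = 780. Avoid both = 74613 − 1638 − 11628 + 780 = 62127.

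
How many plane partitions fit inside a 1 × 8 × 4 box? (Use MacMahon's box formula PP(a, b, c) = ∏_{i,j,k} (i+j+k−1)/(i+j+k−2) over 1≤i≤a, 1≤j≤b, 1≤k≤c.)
PP(1, 8, 4) = 495

Evaluate the triple product over i = 1..1, j = 1..8, k = 1..4. The factors are (2/1) · (3/2) · (4/3) · (5/4) · (3/2) · (4/3) · (5/4) · (6/5) · … (32 factors total). The numerators and denominators telescope so the product is an integer; carrying out the multiplication exactly gives PP(1, 8, 4) = 495.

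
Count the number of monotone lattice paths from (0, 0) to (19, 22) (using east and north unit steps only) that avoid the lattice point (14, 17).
Number of paths = 177836673900

Total paths from (0, 0) to (19, 22): C(41, 19) = 244662670200. Paths through (14, 17): (paths (0, 0) → (14, 17)) × (paths (14, 17) → (19, 22)) = C(31, 14) · C(10, 5) = 265182525 · 252 = 66825996300. Avoidance count = 244662670200 − 66825996300 = 177836673900.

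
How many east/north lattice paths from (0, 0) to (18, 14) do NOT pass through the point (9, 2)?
Number of paths = 455269450

Total paths from (0, 0) to (18, 14): C(32, 18) = 471435600. Paths through (9, 2): (paths (0, 0) → (9, 2)) × (paths (9, 2) → (18, 14)) = C(11, 9) · C(21, 9) = 55 · 293930 = 16166150. Avoidance count = 471435600 − 16166150 = 455269450.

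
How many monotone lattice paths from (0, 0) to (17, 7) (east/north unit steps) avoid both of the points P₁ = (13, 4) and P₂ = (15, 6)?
Number of paths = 142852

Inclusion–exclusion. Total paths: C(24, 17) = 346104. Through P₁: C(17, 13)·C(7, 4) = 83300. Through P₂: C(21, 15)·C(3, 2) = 162792. Since P₁ is strictly southwest of P₂, a monotone path through both must visit P₁ then P₂; paths through both = C(17, 13)·C(4, 2)·C(3, 2) = 42840. Avoid both = 346104 − 83300 − 162792 + 42840 = 142852.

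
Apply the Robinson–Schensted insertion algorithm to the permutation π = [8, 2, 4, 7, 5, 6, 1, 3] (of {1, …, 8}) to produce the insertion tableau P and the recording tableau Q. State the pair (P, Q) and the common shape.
P = [1, 3, 5, 6] / [2, 4] / [7] / [8];  Q = [1, 3, 4, 6] / [2, 8] / [5] / [7];  common shape = (4, 2, 1, 1)

Row-insert the values π_1, π_2, … into P one at a time, bumping the leftmost entry strictly greater than the inserted value down to the next row. The recording tableau Q records, in position (i, j), the step at which that cell was added to P.
  Insert 8 (step 1): P = [8];  Q = [1]
  Insert 2 (step 2): P = [2] / [8];  Q = [1] / [2]
  Insert 4 (step 3): P = [2, 4] / [8];  Q = [1, 3] / [2]
  Insert 7 (step 4): P = [2, 4, 7] / [8];  Q = [1, 3, 4] / [2]
  Insert 5 (step 5): P = [2, 4, 5] / [7] / [8];  Q = [1, 3, 4] / [2] / [5]
  Insert 6 (step 6): P = [2, 4, 5, 6] / [7] / [8];  Q = [1, 3, 4, 6] / [2] / [5]
  Insert 1 (step 7): P = [1, 4, 5, 6] / [2] / [7] / [8];  Q = [1, 3, 4, 6] / [2] / [5] / [7]
  Insert 3 (step 8): P = [1, 3, 5, 6] / [2, 4] / [7] / [8];  Q = [1, 3, 4, 6] / [2, 8] / [5] / [7]
Final shape: (4, 2, 1, 1).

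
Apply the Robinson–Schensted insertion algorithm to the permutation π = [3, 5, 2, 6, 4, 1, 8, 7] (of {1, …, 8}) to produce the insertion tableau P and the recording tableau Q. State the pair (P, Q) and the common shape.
P = [1, 4, 6, 7] / [2, 5, 8] / [3];  Q = [1, 2, 4, 7] / [3, 5, 8] / [6];  common shape = (4, 3, 1)

Row-insert the values π_1, π_2, … into P one at a time, bumping the leftmost entry strictly greater than the inserted value down to the next row. The recording tableau Q records, in position (i, j), the step at which that cell was added to P.
  Insert 3 (step 1): P = [3];  Q = [1]
  Insert 5 (step 2): P = [3, 5];  Q = [1, 2]
  Insert 2 (step 3): P = [2, 5] / [3];  Q = [1, 2] / [3]
  Insert 6 (step 4): P = [2, 5, 6] / [3];  Q = [1, 2, 4] / [3]
  Insert 4 (step 5): P = [2, 4, 6] / [3, 5];  Q = [1, 2, 4] / [3, 5]
  Insert 1 (step 6): P = [1, 4, 6] / [2, 5] / [3];  Q = [1, 2, 4] / [3, 5] / [6]
  Insert 8 (step 7): P = [1, 4, 6, 8] / [2, 5] / [3];  Q = [1, 2, 4, 7] / [3, 5] / [6]
  Insert 7 (step 8): P = [1, 4, 6, 7] / [2, 5, 8] / [3];  Q = [1, 2, 4, 7] / [3, 5, 8] / [6]
Final shape: (4, 3, 1).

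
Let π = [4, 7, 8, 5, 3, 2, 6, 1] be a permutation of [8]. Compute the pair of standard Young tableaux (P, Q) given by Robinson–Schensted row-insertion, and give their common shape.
P = [1, 5, 6] / [2, 8] / [3] / [4] / [7];  Q = [1, 2, 3] / [4, 7] / [5] / [6] / [8];  common shape = (3, 2, 1, 1, 1)

Row-insert the values π_1, π_2, … into P one at a time, bumping the leftmost entry strictly greater than the inserted value down to the next row. The recording tableau Q records, in position (i, j), the step at which that cell was added to P.
  Insert 4 (step 1): P = [4];  Q = [1]
  Insert 7 (step 2): P = [4, 7];  Q = [1, 2]
  Insert 8 (step 3): P = [4, 7, 8];  Q = [1, 2, 3]
  Insert 5 (step 4): P = [4, 5, 8] / [7];  Q = [1, 2, 3] / [4]
  Insert 3 (step 5): P = [3, 5, 8] / [4] / [7];  Q = [1, 2, 3] / [4] / [5]
  Insert 2 (step 6): P = [2, 5, 8] / [3] / [4] / [7];  Q = [1, 2, 3] / [4] / [5] / [6]
  Insert 6 (step 7): P = [2, 5, 6] / [3, 8] / [4] / [7];  Q = [1, 2, 3] / [4, 7] / [5] / [6]
  Insert 1 (step 8): P = [1, 5, 6] / [2, 8] / [3] / [4] / [7];  Q = [1, 2, 3] / [4, 7] / [5] / [6] / [8]
Final shape: (3, 2, 1, 1, 1).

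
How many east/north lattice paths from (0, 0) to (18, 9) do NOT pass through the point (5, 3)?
Number of paths = 3167433

Total paths from (0, 0) to (18, 9): C(27, 18) = 4686825. Paths through (5, 3): (paths (0, 0) → (5, 3)) × (paths (5, 3) → (18, 9)) = C(8, 5) · C(19, 13) = 56 · 27132 = 1519392. Avoidance count = 4686825 − 1519392 = 3167433.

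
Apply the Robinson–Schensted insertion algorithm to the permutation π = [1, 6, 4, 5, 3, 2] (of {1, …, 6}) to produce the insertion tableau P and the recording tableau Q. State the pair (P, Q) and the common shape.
P = [1, 2, 5] / [3] / [4] / [6];  Q = [1, 2, 4] / [3] / [5] / [6];  common shape = (3, 1, 1, 1)

Row-insert the values π_1, π_2, … into P one at a time, bumping the leftmost entry strictly greater than the inserted value down to the next row. The recording tableau Q records, in position (i, j), the step at which that cell was added to P.
  Insert 1 (step 1): P = [1];  Q = [1]
  Insert 6 (step 2): P = [1, 6];  Q = [1, 2]
  Insert 4 (step 3): P = [1, 4] / [6];  Q = [1, 2] / [3]
  Insert 5 (step 4): P = [1, 4, 5] / [6];  Q = [1, 2, 4] / [3]
  Insert 3 (step 5): P = [1, 3, 5] / [4] / [6];  Q = [1, 2, 4] / [3] / [5]
  Insert 2 (step 6): P = [1, 2, 5] / [3] / [4] / [6];  Q = [1, 2, 4] / [3] / [5] / [6]
Final shape: (3, 1, 1, 1).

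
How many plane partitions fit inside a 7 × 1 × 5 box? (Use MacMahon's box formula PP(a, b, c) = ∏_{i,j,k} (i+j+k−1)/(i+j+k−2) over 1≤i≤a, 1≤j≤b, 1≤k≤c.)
PP(7, 1, 5) = 792

Evaluate the triple product over i = 1..7, j = 1..1, k = 1..5. The factors are (2/1) · (3/2) · (4/3) · (5/4) · (6/5) · (3/2) · (4/3) · (5/4) · … (35 factors total). The numerators and denominators telescope so the product is an integer; carrying out the multiplication exactly gives PP(7, 1, 5) = 792.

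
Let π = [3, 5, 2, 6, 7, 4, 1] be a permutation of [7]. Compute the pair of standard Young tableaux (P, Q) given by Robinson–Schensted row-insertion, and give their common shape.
P = [1, 4, 6, 7] / [2, 5] / [3];  Q = [1, 2, 4, 5] / [3, 6] / [7];  common shape = (4, 2, 1)

Row-insert the values π_1, π_2, … into P one at a time, bumping the leftmost entry strictly greater than the inserted value down to the next row. The recording tableau Q records, in position (i, j), the step at which that cell was added to P.
  Insert 3 (step 1): P = [3];  Q = [1]
  Insert 5 (step 2): P = [3, 5];  Q = [1, 2]
  Insert 2 (step 3): P = [2, 5] / [3];  Q = [1, 2] / [3]
  Insert 6 (step 4): P = [2, 5, 6] / [3];  Q = [1, 2, 4] / [3]
  Insert 7 (step 5): P = [2, 5, 6, 7] / [3];  Q = [1, 2, 4, 5] / [3]
  Insert 4 (step 6): P = [2, 4, 6, 7] / [3, 5];  Q = [1, 2, 4, 5] / [3, 6]
  Insert 1 (step 7): P = [1, 4, 6, 7] / [2, 5] / [3];  Q = [1, 2, 4, 5] / [3, 6] / [7]
Final shape: (4, 2, 1).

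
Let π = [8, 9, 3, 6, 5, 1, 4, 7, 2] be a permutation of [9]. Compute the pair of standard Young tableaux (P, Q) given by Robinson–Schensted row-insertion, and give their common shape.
P = [1, 2, 7] / [3, 4] / [5, 9] / [6] / [8];  Q = [1, 2, 8] / [3, 4] / [5, 7] / [6] / [9];  common shape = (3, 2, 2, 1, 1)

Row-insert the values π_1, π_2, … into P one at a time, bumping the leftmost entry strictly greater than the inserted value down to the next row. The recording tableau Q records, in position (i, j), the step at which that cell was added to P.
  Insert 8 (step 1): P = [8];  Q = [1]
  Insert 9 (step 2): P = [8, 9];  Q = [1, 2]
  Insert 3 (step 3): P = [3, 9] / [8];  Q = [1, 2] / [3]
  Insert 6 (step 4): P = [3, 6] / [8, 9];  Q = [1, 2] / [3, 4]
  Insert 5 (step 5): P = [3, 5] / [6, 9] / [8];  Q = [1, 2] / [3, 4] / [5]
  Insert 1 (step 6): P = [1, 5] / [3, 9] / [6] / [8];  Q = [1, 2] / [3, 4] / [5] / [6]
  Insert 4 (step 7): P = [1, 4] / [3, 5] / [6, 9] / [8];  Q = [1, 2] / [3, 4] / [5, 7] / [6]
  Insert 7 (step 8): P = [1, 4, 7] / [3, 5] / [6, 9] / [8];  Q = [1, 2, 8] / [3, 4] / [5, 7] / [6]
  Insert 2 (step 9): P = [1, 2, 7] / [3, 4] / [5, 9] / [6] / [8];  Q = [1, 2, 8] / [3, 4] / [5, 7] / [6] / [9]
Final shape: (3, 2, 2, 1, 1).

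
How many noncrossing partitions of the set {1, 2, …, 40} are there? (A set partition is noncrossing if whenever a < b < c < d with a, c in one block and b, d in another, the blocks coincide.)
C_40 = 2622127042276492108820

These noncrossing partitions are counted by the Catalan number C_n = (1/(n + 1)) · C(2n, n). For n = 40: C_40 = (1/41) · C(80, 40) = 107507208733336176461620/41 = 2622127042276492108820.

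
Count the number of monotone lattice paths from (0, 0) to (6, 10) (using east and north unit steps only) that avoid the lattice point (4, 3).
Number of paths = 6748

Total paths from (0, 0) to (6, 10): C(16, 6) = 8008. Paths through (4, 3): (paths (0, 0) → (4, 3)) × (paths (4, 3) → (6, 10)) = C(7, 4) · C(9, 2) = 35 · 36 = 1260. Avoidance count = 8008 − 1260 = 6748.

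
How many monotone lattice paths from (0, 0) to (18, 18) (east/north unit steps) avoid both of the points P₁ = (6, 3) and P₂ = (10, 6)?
Number of paths = 6976475100

Inclusion–exclusion. Total paths: C(36, 18) = 9075135300. Through P₁: C(9, 6)·C(27, 12) = 1460244240. Through P₂: C(16, 10)·C(20, 8) = 1008767760. Since P₁ is strictly southwest of P₂, a monotone path through both must visit P₁ then P₂; paths through both = C(9, 6)·C(7, 4)·C(20, 8) = 370351800. Avoid both = 9075135300 − 1460244240 − 1008767760 + 370351800 = 6976475100.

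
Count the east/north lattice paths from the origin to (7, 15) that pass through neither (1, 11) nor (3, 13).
Number of paths = 160704

Inclusion–exclusion. Total paths: C(22, 7) = 170544. Through P₁: C(12, 1)·C(10, 6) = 2520. Through P₂: C(16, 3)·C(6, 4) = 8400. Since P₁ is strictly southwest of P₂, a monotone path through both must visit P₁ then P₂; paths through both = C(12, 1)·C(4, 2)·C(6, 4) = 1080. Avoid both = 170544 − 2520 − 8400 + 1080 = 160704.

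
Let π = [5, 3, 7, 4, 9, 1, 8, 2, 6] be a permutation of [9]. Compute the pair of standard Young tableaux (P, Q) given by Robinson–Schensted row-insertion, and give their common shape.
P = [1, 2, 6] / [3, 4, 8] / [5, 7, 9];  Q = [1, 3, 5] / [2, 4, 7] / [6, 8, 9];  common shape = (3, 3, 3)

Row-insert the values π_1, π_2, … into P one at a time, bumping the leftmost entry strictly greater than the inserted value down to the next row. The recording tableau Q records, in position (i, j), the step at which that cell was added to P.
  Insert 5 (step 1): P = [5];  Q = [1]
  Insert 3 (step 2): P = [3] / [5];  Q = [1] / [2]
  Insert 7 (step 3): P = [3, 7] / [5];  Q = [1, 3] / [2]
  Insert 4 (step 4): P = [3, 4] / [5, 7];  Q = [1, 3] / [2, 4]
  Insert 9 (step 5): P = [3, 4, 9] / [5, 7];  Q = [1, 3, 5] / [2, 4]
  Insert 1 (step 6): P = [1, 4, 9] / [3, 7] / [5];  Q = [1, 3, 5] / [2, 4] / [6]
  Insert 8 (step 7): P = [1, 4, 8] / [3, 7, 9] / [5];  Q = [1, 3, 5] / [2, 4, 7] / [6]
  Insert 2 (step 8): P = [1, 2, 8] / [3, 4, 9] / [5, 7];  Q = [1, 3, 5] / [2, 4, 7] / [6, 8]
  Insert 6 (step 9): P = [1, 2, 6] / [3, 4, 8] / [5, 7, 9];  Q = [1, 3, 5] / [2, 4, 7] / [6, 8, 9]
Final shape: (3, 3, 3).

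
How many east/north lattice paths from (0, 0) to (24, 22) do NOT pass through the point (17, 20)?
Number of paths = 7317777840390

Total paths from (0, 0) to (24, 22): C(46, 24) = 7890371113950. Paths through (17, 20): (paths (0, 0) → (17, 20)) × (paths (17, 20) → (24, 22)) = C(37, 17) · C(9, 7) = 15905368710 · 36 = 572593273560. Avoidance count = 7890371113950 − 572593273560 = 7317777840390.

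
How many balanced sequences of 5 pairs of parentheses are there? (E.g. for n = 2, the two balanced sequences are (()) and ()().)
C_5 = 42

These balanced parentheses are counted by the Catalan number C_n = (1/(n + 1)) · C(2n, n). For n = 5: C_5 = (1/6) · C(10, 5) = 252/6 = 42.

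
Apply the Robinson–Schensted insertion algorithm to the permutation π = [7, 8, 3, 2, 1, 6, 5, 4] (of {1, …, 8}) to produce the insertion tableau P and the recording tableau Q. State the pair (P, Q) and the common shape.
P = [1, 4] / [2, 5] / [3, 6] / [7, 8];  Q = [1, 2] / [3, 6] / [4, 7] / [5, 8];  common shape = (2, 2, 2, 2)

Row-insert the values π_1, π_2, … into P one at a time, bumping the leftmost entry strictly greater than the inserted value down to the next row. The recording tableau Q records, in position (i, j), the step at which that cell was added to P.
  Insert 7 (step 1): P = [7];  Q = [1]
  Insert 8 (step 2): P = [7, 8];  Q = [1, 2]
  Insert 3 (step 3): P = [3, 8] / [7];  Q = [1, 2] / [3]
  Insert 2 (step 4): P = [2, 8] / [3] / [7];  Q = [1, 2] / [3] / [4]
  Insert 1 (step 5): P = [1, 8] / [2] / [3] / [7];  Q = [1, 2] / [3] / [4] / [5]
  Insert 6 (step 6): P = [1, 6] / [2, 8] / [3] / [7];  Q = [1, 2] / [3, 6] / [4] / [5]
  Insert 5 (step 7): P = [1, 5] / [2, 6] / [3, 8] / [7];  Q = [1, 2] / [3, 6] / [4, 7] / [5]
  Insert 4 (step 8): P = [1, 4] / [2, 5] / [3, 6] / [7, 8];  Q = [1, 2] / [3, 6] / [4, 7] / [5, 8]
Final shape: (2, 2, 2, 2).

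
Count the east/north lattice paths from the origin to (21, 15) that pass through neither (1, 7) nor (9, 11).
Number of paths = 5244557720

Inclusion–exclusion. Total paths: C(36, 21) = 5567902560. Through P₁: C(8, 1)·C(28, 20) = 24864840. Through P₂: C(20, 9)·C(16, 12) = 305687200. Since P₁ is strictly southwest of P₂, a monotone path through both must visit P₁ then P₂; paths through both = C(8, 1)·C(12, 8)·C(16, 12) = 7207200. Avoid both = 5567902560 − 24864840 − 305687200 + 7207200 = 5244557720.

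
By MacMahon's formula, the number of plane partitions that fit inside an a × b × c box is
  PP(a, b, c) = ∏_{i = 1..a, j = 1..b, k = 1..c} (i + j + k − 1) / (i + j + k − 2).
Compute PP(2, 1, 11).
PP(2, 1, 11) = 78

Evaluate the triple product over i = 1..2, j = 1..1, k = 1..11. The factors are (2/1) · (3/2) · (4/3) · (5/4) · (6/5) · (7/6) · (8/7) · (9/8) · … (22 factors total). The numerators and denominators telescope so the product is an integer; carrying out the multiplication exactly gives PP(2, 1, 11) = 78.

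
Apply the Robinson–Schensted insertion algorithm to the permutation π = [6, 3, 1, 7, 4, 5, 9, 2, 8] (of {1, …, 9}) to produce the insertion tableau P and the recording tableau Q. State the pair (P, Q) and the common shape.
P = [1, 2, 5, 8] / [3, 4, 9] / [6, 7];  Q = [1, 4, 6, 7] / [2, 5, 9] / [3, 8];  common shape = (4, 3, 2)

Row-insert the values π_1, π_2, … into P one at a time, bumping the leftmost entry strictly greater than the inserted value down to the next row. The recording tableau Q records, in position (i, j), the step at which that cell was added to P.
  Insert 6 (step 1): P = [6];  Q = [1]
  Insert 3 (step 2): P = [3] / [6];  Q = [1] / [2]
  Insert 1 (step 3): P = [1] / [3] / [6];  Q = [1] / [2] / [3]
  Insert 7 (step 4): P = [1, 7] / [3] / [6];  Q = [1, 4] / [2] / [3]
  Insert 4 (step 5): P = [1, 4] / [3, 7] / [6];  Q = [1, 4] / [2, 5] / [3]
  Insert 5 (step 6): P = [1, 4, 5] / [3, 7] / [6];  Q = [1, 4, 6] / [2, 5] / [3]
  Insert 9 (step 7): P = [1, 4, 5, 9] / [3, 7] / [6];  Q = [1, 4, 6, 7] / [2, 5] / [3]
  Insert 2 (step 8): P = [1, 2, 5, 9] / [3, 4] / [6, 7];  Q = [1, 4, 6, 7] / [2, 5] / [3, 8]
  Insert 8 (step 9): P = [1, 2, 5, 8] / [3, 4, 9] / [6, 7];  Q = [1, 4, 6, 7] / [2, 5, 9] / [3, 8]
Final shape: (4, 3, 2).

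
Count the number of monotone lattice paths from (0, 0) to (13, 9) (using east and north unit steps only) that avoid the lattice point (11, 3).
Number of paths = 487228

Total paths from (0, 0) to (13, 9): C(22, 13) = 497420. Paths through (11, 3): (paths (0, 0) → (11, 3)) × (paths (11, 3) → (13, 9)) = C(14, 11) · C(8, 2) = 364 · 28 = 10192. Avoidance count = 497420 − 10192 = 487228.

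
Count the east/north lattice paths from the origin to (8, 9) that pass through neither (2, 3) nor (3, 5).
Number of paths = 11794

Inclusion–exclusion. Total paths: C(17, 8) = 24310. Through P₁: C(5, 2)·C(12, 6) = 9240. Through P₂: C(8, 3)·C(9, 5) = 7056. Since P₁ is strictly southwest of P₂, a monotone path through both must visit P₁ then P₂; paths through both = C(5, 2)·C(3, 1)·C(9, 5) = 3780. Avoid both = 24310 − 9240 − 7056 + 3780 = 11794.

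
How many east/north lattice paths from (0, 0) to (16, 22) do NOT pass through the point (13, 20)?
Number of paths = 16508310030

Total paths from (0, 0) to (16, 22): C(38, 16) = 22239974430. Paths through (13, 20): (paths (0, 0) → (13, 20)) × (paths (13, 20) → (16, 22)) = C(33, 13) · C(5, 3) = 573166440 · 10 = 5731664400. Avoidance count = 22239974430 − 5731664400 = 16508310030.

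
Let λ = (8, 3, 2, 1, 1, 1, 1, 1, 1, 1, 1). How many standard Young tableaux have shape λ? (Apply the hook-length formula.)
# SYT of shape (8, 3, 2, 1, 1, 1, 1, 1, 1, 1, 1) = 25865840

Hook-length formula: f^λ = n! / Π hook(c), product over all cells c of the Young diagram. For λ = (8, 3, 2, 1, 1, 1, 1, 1, 1, 1, 1), n = 21 boxes. Hook lengths by row (left-to-right, top-to-bottom): [18, 9, 7, 5, 4, 3, 2, 1]; [12, 3, 1]; [10, 1]; [8]; [7]; [6]; [5]; [4]; [3]; [2]; [1]. Product of hooks = 1975228416000. So f^λ = 21! / 1975228416000 = 51090942171709440000 / 1975228416000 = 25865840.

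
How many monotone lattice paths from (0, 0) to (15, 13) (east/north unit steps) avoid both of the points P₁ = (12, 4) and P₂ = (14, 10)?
Number of paths = 29400576

Inclusion–exclusion. Total paths: C(28, 15) = 37442160. Through P₁: C(16, 12)·C(12, 3) = 400400. Through P₂: C(24, 14)·C(4, 1) = 7845024. Since P₁ is strictly southwest of P₂, a monotone path through both must visit P₁ then P₂; paths through both = C(16, 12)·C(8, 2)·C(4, 1) = 203840. Avoid both = 37442160 − 400400 − 7845024 + 203840 = 29400576.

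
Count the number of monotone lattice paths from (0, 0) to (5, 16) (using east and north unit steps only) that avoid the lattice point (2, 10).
Number of paths = 14805

Total paths from (0, 0) to (5, 16): C(21, 5) = 20349. Paths through (2, 10): (paths (0, 0) → (2, 10)) × (paths (2, 10) → (5, 16)) = C(12, 2) · C(9, 3) = 66 · 84 = 5544. Avoidance count = 20349 − 5544 = 14805.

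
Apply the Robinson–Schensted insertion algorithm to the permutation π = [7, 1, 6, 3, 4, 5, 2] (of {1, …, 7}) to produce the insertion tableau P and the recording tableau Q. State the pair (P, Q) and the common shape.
P = [1, 2, 4, 5] / [3] / [6] / [7];  Q = [1, 3, 5, 6] / [2] / [4] / [7];  common shape = (4, 1, 1, 1)

Row-insert the values π_1, π_2, … into P one at a time, bumping the leftmost entry strictly greater than the inserted value down to the next row. The recording tableau Q records, in position (i, j), the step at which that cell was added to P.
  Insert 7 (step 1): P = [7];  Q = [1]
  Insert 1 (step 2): P = [1] / [7];  Q = [1] / [2]
  Insert 6 (step 3): P = [1, 6] / [7];  Q = [1, 3] / [2]
  Insert 3 (step 4): P = [1, 3] / [6] / [7];  Q = [1, 3] / [2] / [4]
  Insert 4 (step 5): P = [1, 3, 4] / [6] / [7];  Q = [1, 3, 5] / [2] / [4]
  Insert 5 (step 6): P = [1, 3, 4, 5] / [6] / [7];  Q = [1, 3, 5, 6] / [2] / [4]
  Insert 2 (step 7): P = [1, 2, 4, 5] / [3] / [6] / [7];  Q = [1, 3, 5, 6] / [2] / [4] / [7]
Final shape: (4, 1, 1, 1).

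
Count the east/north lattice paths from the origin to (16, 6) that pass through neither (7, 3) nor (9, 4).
Number of paths = 35433

Inclusion–exclusion. Total paths: C(22, 16) = 74613. Through P₁: C(10, 7)·C(12, 9) = 26400. Through P₂: C(13, 9)·C(9, 7) = 25740. Since P₁ is strictly southwest of P₂, a monotone path through both must visit P₁ then P₂; paths through both = C(10, 7)·C(3, 2)·C(9, 7) = 12960. Avoid both = 74613 − 26400 − 25740 + 12960 = 35433.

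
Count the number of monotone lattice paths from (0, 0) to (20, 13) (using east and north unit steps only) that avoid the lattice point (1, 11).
Number of paths = 573163920

Total paths from (0, 0) to (20, 13): C(33, 20) = 573166440. Paths through (1, 11): (paths (0, 0) → (1, 11)) × (paths (1, 11) → (20, 13)) = C(12, 1) · C(21, 19) = 12 · 210 = 2520. Avoidance count = 573166440 − 2520 = 573163920.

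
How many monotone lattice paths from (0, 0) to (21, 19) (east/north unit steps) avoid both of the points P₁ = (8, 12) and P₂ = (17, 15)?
Number of paths = 83856561600

Inclusion–exclusion. Total paths: C(40, 21) = 131282408400. Through P₁: C(20, 8)·C(20, 13) = 9765194400. Through P₂: C(32, 17)·C(8, 4) = 39600590400. Since P₁ is strictly southwest of P₂, a monotone path through both must visit P₁ then P₂; paths through both = C(20, 8)·C(12, 9)·C(8, 4) = 1939938000. Avoid both = 131282408400 − 9765194400 − 39600590400 + 1939938000 = 83856561600.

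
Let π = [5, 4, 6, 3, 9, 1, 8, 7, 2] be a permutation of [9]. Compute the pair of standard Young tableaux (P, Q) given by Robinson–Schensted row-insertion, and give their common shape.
P = [1, 2, 7] / [3, 6] / [4, 8] / [5, 9];  Q = [1, 3, 5] / [2, 7] / [4, 8] / [6, 9];  common shape = (3, 2, 2, 2)

Row-insert the values π_1, π_2, … into P one at a time, bumping the leftmost entry strictly greater than the inserted value down to the next row. The recording tableau Q records, in position (i, j), the step at which that cell was added to P.
  Insert 5 (step 1): P = [5];  Q = [1]
  Insert 4 (step 2): P = [4] / [5];  Q = [1] / [2]
  Insert 6 (step 3): P = [4, 6] / [5];  Q = [1, 3] / [2]
  Insert 3 (step 4): P = [3, 6] / [4] / [5];  Q = [1, 3] / [2] / [4]
  Insert 9 (step 5): P = [3, 6, 9] / [4] / [5];  Q = [1, 3, 5] / [2] / [4]
  Insert 1 (step 6): P = [1, 6, 9] / [3] / [4] / [5];  Q = [1, 3, 5] / [2] / [4] / [6]
  Insert 8 (step 7): P = [1, 6, 8] / [3, 9] / [4] / [5];  Q = [1, 3, 5] / [2, 7] / [4] / [6]
  Insert 7 (step 8): P = [1, 6, 7] / [3, 8] / [4, 9] / [5];  Q = [1, 3, 5] / [2, 7] / [4, 8] / [6]
  Insert 2 (step 9): P = [1, 2, 7] / [3, 6] / [4, 8] / [5, 9];  Q = [1, 3, 5] / [2, 7] / [4, 8] / [6, 9]
Final shape: (3, 2, 2, 2).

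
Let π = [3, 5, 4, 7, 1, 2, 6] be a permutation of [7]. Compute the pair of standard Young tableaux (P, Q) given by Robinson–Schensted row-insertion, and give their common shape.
P = [1, 2, 6] / [3, 4, 7] / [5];  Q = [1, 2, 4] / [3, 6, 7] / [5];  common shape = (3, 3, 1)

Row-insert the values π_1, π_2, … into P one at a time, bumping the leftmost entry strictly greater than the inserted value down to the next row. The recording tableau Q records, in position (i, j), the step at which that cell was added to P.
  Insert 3 (step 1): P = [3];  Q = [1]
  Insert 5 (step 2): P = [3, 5];  Q = [1, 2]
  Insert 4 (step 3): P = [3, 4] / [5];  Q = [1, 2] / [3]
  Insert 7 (step 4): P = [3, 4, 7] / [5];  Q = [1, 2, 4] / [3]
  Insert 1 (step 5): P = [1, 4, 7] / [3] / [5];  Q = [1, 2, 4] / [3] / [5]
  Insert 2 (step 6): P = [1, 2, 7] / [3, 4] / [5];  Q = [1, 2, 4] / [3, 6] / [5]
  Insert 6 (step 7): P = [1, 2, 6] / [3, 4, 7] / [5];  Q = [1, 2, 4] / [3, 6, 7] / [5]
Final shape: (3, 3, 1).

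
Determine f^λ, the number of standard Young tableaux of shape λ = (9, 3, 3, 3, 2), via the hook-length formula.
# SYT of shape (9, 3, 3, 3, 2) = 25069968

Hook-length formula: f^λ = n! / Π hook(c), product over all cells c of the Young diagram. For λ = (9, 3, 3, 3, 2), n = 20 boxes. Hook lengths by row (left-to-right, top-to-bottom): [13, 12, 10, 6, 5, 4, 3, 2, 1]; [6, 5, 3]; [5, 4, 2]; [4, 3, 1]; [2, 1]. Product of hooks = 97044480000. So f^λ = 20! / 97044480000 = 2432902008176640000 / 97044480000 = 25069968.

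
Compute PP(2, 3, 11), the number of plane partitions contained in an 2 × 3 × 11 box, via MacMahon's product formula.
PP(2, 3, 11) = 41405

Evaluate the triple product over i = 1..2, j = 1..3, k = 1..11. The factors are (2/1) · (3/2) · (4/3) · (5/4) · (6/5) · (7/6) · (8/7) · (9/8) · … (66 factors total). The numerators and denominators telescope so the product is an integer; carrying out the multiplication exactly gives PP(2, 3, 11) = 41405.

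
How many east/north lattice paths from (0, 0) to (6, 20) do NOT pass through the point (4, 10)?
Number of paths = 164164

Total paths from (0, 0) to (6, 20): C(26, 6) = 230230. Paths through (4, 10): (paths (0, 0) → (4, 10)) × (paths (4, 10) → (6, 20)) = C(14, 4) · C(12, 2) = 1001 · 66 = 66066. Avoidance count = 230230 − 66066 = 164164.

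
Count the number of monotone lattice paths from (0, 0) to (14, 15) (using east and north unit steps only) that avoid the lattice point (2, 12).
Number of paths = 77517355

Total paths from (0, 0) to (14, 15): C(29, 14) = 77558760. Paths through (2, 12): (paths (0, 0) → (2, 12)) × (paths (2, 12) → (14, 15)) = C(14, 2) · C(15, 12) = 91 · 455 = 41405. Avoidance count = 77558760 − 41405 = 77517355.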